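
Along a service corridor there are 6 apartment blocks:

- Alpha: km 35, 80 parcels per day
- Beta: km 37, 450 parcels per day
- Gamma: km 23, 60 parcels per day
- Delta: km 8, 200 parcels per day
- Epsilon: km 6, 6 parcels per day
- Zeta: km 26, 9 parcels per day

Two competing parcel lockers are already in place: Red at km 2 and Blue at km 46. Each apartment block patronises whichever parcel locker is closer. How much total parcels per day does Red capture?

266

The indifferent point is the midpoint (2+46)/2 = 24; apartment blocks left of it (closer to Red at 2) go to Red, those right go to Blue.
  Epsilon at 6 (w=6) → Red
  Delta at 8 (w=200) → Red
  Gamma at 23 (w=60) → Red
  Zeta at 26 (w=9) → Blue
  Alpha at 35 (w=80) → Blue
  Beta at 37 (w=450) → Blue
Red captures 266; Blue captures 539.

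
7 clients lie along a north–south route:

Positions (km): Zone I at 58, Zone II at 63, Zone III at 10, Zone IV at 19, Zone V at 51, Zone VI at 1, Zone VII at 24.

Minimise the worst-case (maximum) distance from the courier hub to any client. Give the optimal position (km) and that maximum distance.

The 1-center on a line is the midpoint of the two extreme points: leftmost at 1, rightmost at 63.
Optimal location = (1 + 63)/2 = 32; maximum distance = (63 − 1)/2 = 31.

location 32, max distance 31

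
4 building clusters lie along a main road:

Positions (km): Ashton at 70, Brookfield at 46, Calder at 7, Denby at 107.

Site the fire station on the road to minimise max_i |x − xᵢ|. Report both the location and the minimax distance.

location 57, max distance 50

The 1-center on a line is the midpoint of the two extreme points: leftmost at 7, rightmost at 107.
Optimal location = (7 + 107)/2 = 57; maximum distance = (107 − 7)/2 = 50.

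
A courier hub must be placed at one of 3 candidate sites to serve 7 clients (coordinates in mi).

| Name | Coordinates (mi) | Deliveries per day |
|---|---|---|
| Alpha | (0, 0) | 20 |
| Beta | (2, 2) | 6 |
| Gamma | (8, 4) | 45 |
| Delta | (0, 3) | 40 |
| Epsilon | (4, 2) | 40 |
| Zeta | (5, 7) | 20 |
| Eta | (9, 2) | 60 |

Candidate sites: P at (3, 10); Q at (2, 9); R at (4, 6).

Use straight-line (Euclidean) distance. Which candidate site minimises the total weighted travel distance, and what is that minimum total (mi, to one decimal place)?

Total weighted distance at each candidate:
  P (3, 10): total = 1907.9
  Q (2, 9): total = 1788.1
  R (4, 6): total = 1144.8
Minimum is at R with total 1144.8 mi.

R, total 1144.8 mi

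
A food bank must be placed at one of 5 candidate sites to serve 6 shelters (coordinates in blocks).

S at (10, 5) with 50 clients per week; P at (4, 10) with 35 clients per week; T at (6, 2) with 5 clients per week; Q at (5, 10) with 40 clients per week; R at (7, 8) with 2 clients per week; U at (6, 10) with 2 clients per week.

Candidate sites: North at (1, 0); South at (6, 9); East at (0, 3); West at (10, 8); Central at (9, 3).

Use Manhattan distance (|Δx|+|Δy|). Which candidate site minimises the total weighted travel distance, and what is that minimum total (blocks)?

Total weighted distance at each candidate:
  North (1, 0): total = 1808
  South (6, 9): total = 626
  East (0, 3): total = 1550
  West (10, 8): total = 778
  Central (9, 3): total = 1064
Minimum is at South with total 626 blocks.

South, total 626 blocks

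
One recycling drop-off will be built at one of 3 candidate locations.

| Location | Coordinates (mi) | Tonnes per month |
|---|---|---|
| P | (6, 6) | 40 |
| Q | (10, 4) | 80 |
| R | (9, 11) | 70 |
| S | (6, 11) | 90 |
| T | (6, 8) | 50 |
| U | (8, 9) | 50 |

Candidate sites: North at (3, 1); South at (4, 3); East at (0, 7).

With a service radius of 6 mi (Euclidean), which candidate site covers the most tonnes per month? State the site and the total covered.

Coverage radius r = 6 mi; a point is covered iff (Δx)²+(Δy)² ≤ 6² = 36.
  North (3, 1): covers {P} → 40
  South (4, 3): covers {P, T} → 90
  East (0, 7): covers {none} → 0
Maximum coverage at South: 90 tonnes per month.

South, covering 90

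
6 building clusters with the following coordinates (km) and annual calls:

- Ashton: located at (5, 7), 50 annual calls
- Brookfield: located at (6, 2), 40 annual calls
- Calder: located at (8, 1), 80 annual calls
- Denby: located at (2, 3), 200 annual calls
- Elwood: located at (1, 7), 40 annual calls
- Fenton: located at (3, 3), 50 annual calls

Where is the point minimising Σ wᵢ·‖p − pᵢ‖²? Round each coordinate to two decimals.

(3.74, 3.35)

The minimiser of Σwᵢ‖p−pᵢ‖² is the weighted centroid p* = (Σwᵢpᵢ)/(Σwᵢ).
Σwᵢ = 460.
Σwᵢxᵢ = 50·5 + 40·6 + 80·8 + 200·2 + 40·1 + 50·3 = 1720.
Σwᵢyᵢ = 50·7 + 40·2 + 80·1 + 200·3 + 40·7 + 50·3 = 1540.
x* = 1720/460 = 3.74, y* = 1540/460 = 3.35.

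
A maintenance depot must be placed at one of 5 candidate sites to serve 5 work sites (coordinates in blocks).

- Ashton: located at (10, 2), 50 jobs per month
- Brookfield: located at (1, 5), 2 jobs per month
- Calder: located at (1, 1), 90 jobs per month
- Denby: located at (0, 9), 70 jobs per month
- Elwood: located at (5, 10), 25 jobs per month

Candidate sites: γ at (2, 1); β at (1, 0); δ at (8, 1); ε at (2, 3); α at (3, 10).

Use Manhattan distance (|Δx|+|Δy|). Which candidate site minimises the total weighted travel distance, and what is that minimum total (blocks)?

ε, total 1536 blocks

Total weighted distance at each candidate:
  γ (2, 1): total = 1550
  β (1, 0): total = 1700
  δ (8, 1): total = 2222
  ε (2, 3): total = 1536
  α (3, 10): total = 2084
Minimum is at ε with total 1536 blocks.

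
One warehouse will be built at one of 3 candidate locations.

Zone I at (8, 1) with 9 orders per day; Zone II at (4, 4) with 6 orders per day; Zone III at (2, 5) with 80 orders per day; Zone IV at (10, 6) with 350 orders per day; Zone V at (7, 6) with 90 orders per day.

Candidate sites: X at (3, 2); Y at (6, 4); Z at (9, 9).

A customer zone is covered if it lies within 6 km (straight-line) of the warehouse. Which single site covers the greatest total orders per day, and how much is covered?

Y, covering 535

Coverage radius r = 6 km; a point is covered iff (Δx)²+(Δy)² ≤ 6² = 36.
  X (3, 2): covers {Zone I, Zone II, Zone III, Zone V} → 185
  Y (6, 4): covers {Zone I, Zone II, Zone III, Zone IV, Zone V} → 535
  Z (9, 9): covers {Zone IV, Zone V} → 440
Maximum coverage at Y: 535 orders per day.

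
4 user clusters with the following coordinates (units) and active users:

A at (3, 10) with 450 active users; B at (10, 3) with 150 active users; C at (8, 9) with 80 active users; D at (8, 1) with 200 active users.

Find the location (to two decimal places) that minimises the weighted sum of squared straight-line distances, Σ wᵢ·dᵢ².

The minimiser of Σwᵢ‖p−pᵢ‖² is the weighted centroid p* = (Σwᵢpᵢ)/(Σwᵢ).
Σwᵢ = 880.
Σwᵢxᵢ = 450·3 + 150·10 + 80·8 + 200·8 = 5090.
Σwᵢyᵢ = 450·10 + 150·3 + 80·9 + 200·1 = 5870.
x* = 5090/880 = 5.78, y* = 5870/880 = 6.67.

(5.78, 6.67)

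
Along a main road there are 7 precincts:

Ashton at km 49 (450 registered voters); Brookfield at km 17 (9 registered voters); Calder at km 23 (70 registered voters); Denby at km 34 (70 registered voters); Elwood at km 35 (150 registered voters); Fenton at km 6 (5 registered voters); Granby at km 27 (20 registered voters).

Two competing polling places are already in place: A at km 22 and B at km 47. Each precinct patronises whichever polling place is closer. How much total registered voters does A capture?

174

The indifferent point is the midpoint (22+47)/2 = 34.5; precincts left of it (closer to A at 22) go to A, those right go to B.
  Fenton at 6 (w=5) → A
  Brookfield at 17 (w=9) → A
  Calder at 23 (w=70) → A
  Granby at 27 (w=20) → A
  Denby at 34 (w=70) → A
  Elwood at 35 (w=150) → B
  Ashton at 49 (w=450) → B
A captures 174; B captures 600.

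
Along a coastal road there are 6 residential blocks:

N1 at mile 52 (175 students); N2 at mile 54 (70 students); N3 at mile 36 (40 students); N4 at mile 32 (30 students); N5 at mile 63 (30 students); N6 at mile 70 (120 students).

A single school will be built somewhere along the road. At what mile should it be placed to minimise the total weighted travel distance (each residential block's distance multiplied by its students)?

For a sum of weighted absolute distances on a line, the optimum is the weighted median (not the mean). Total weight W = 465; half-weight = 232.5.
Sort by position and accumulate weight:
  mile 32 (N4, w=30) → cum 30
  mile 36 (N3, w=40) → cum 70
  mile 52 (N1, w=175) → cum 245  ≥ 232.5 → median here
  mile 54 (N2, w=70) → cum 315
  mile 63 (N5, w=30) → cum 345
  mile 70 (N6, w=120) → cum 465
Optimal location: mile 52.

x = 52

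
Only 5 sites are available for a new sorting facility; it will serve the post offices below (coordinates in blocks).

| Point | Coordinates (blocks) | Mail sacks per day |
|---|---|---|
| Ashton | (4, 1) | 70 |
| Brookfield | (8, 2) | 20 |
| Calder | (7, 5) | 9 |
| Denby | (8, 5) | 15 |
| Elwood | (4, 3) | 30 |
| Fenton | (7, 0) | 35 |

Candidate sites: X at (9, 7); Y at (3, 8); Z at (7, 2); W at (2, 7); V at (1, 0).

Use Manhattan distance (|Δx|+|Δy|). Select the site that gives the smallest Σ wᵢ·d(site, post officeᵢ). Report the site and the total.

Z, total 577 blocks

Total weighted distance at each candidate:
  X (9, 7): total = 1556
  Y (3, 8): total = 1563
  Z (7, 2): total = 577
  W (2, 7): total = 1563
  V (1, 0): total = 1129
Minimum is at Z with total 577 blocks.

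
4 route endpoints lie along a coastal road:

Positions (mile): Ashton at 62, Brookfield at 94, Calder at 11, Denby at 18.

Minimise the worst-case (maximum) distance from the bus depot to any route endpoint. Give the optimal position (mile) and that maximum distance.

location 52.5, max distance 41.5

The 1-center on a line is the midpoint of the two extreme points: leftmost at 11, rightmost at 94.
Optimal location = (11 + 94)/2 = 52.5; maximum distance = (94 − 11)/2 = 41.5.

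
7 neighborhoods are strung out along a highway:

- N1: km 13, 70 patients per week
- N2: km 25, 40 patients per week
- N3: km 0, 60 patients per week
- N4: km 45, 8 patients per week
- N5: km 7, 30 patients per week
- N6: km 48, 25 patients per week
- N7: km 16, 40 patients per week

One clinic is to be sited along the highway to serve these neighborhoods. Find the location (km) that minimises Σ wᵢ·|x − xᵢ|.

x = 13

For a sum of weighted absolute distances on a line, the optimum is the weighted median (not the mean). Total weight W = 273; half-weight = 136.5.
Sort by position and accumulate weight:
  km 0 (N3, w=60) → cum 60
  km 7 (N5, w=30) → cum 90
  km 13 (N1, w=70) → cum 160  ≥ 136.5 → median here
  km 16 (N7, w=40) → cum 200
  km 25 (N2, w=40) → cum 240
  km 45 (N4, w=8) → cum 248
  km 48 (N6, w=25) → cum 273
Optimal location: km 13.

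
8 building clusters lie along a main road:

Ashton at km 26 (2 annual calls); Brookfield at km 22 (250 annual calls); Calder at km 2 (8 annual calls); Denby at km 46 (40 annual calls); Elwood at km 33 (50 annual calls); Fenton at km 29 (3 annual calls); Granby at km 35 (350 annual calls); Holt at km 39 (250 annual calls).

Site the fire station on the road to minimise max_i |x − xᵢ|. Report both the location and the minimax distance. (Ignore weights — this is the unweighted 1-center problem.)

The 1-center on a line is the midpoint of the two extreme points: leftmost at 2, rightmost at 46.
Optimal location = (2 + 46)/2 = 24; maximum distance = (46 − 2)/2 = 22.

location 24, max distance 22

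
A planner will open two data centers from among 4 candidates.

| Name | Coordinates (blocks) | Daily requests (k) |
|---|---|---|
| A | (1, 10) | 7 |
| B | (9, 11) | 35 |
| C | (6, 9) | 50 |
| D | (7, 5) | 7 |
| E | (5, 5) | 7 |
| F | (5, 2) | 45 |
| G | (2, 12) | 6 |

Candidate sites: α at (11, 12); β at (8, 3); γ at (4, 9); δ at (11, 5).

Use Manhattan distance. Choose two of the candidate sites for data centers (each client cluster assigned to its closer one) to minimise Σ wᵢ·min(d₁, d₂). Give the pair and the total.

Evaluate every pair (each demand assigned to the nearer of the two):
  {β, γ}: total = 639
  {α, γ}: total = 707
  {γ, δ}: total = 826
  {α, β}: total = 879
  {β, δ}: total = 1104
  {α, δ}: total = 1118
Best pair: {β, γ} with total 639.

{β, γ}, total 639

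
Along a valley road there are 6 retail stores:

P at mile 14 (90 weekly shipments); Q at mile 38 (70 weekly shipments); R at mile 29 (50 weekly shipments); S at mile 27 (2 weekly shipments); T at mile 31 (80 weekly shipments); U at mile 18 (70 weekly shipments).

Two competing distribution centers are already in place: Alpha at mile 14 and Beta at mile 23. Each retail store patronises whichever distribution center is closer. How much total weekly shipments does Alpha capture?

The indifferent point is the midpoint (14+23)/2 = 18.5; retail stores left of it (closer to Alpha at 14) go to Alpha, those right go to Beta.
  P at 14 (w=90) → Alpha
  U at 18 (w=70) → Alpha
  S at 27 (w=2) → Beta
  R at 29 (w=50) → Beta
  T at 31 (w=80) → Beta
  Q at 38 (w=70) → Beta
Alpha captures 160; Beta captures 202.

160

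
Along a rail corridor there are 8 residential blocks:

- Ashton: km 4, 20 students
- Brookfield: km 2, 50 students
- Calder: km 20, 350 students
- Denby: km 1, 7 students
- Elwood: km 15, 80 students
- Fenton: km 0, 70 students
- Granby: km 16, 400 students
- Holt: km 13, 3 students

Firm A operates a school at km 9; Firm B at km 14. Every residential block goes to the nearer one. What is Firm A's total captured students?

147

The indifferent point is the midpoint (9+14)/2 = 11.5; residential blocks left of it (closer to Firm A at 9) go to Firm A, those right go to Firm B.
  Fenton at 0 (w=70) → Firm A
  Denby at 1 (w=7) → Firm A
  Brookfield at 2 (w=50) → Firm A
  Ashton at 4 (w=20) → Firm A
  Holt at 13 (w=3) → Firm B
  Elwood at 15 (w=80) → Firm B
  Granby at 16 (w=400) → Firm B
  Calder at 20 (w=350) → Firm B
Firm A captures 147; Firm B captures 833.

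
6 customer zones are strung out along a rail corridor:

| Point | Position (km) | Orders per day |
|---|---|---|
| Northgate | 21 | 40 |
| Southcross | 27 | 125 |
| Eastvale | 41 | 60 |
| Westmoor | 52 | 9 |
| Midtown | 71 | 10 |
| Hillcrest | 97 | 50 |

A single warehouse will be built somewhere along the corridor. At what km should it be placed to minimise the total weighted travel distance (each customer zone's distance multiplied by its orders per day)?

x = 27

For a sum of weighted absolute distances on a line, the optimum is the weighted median (not the mean). Total weight W = 294; half-weight = 147.
Sort by position and accumulate weight:
  km 21 (Northgate, w=40) → cum 40
  km 27 (Southcross, w=125) → cum 165  ≥ 147 → median here
  km 41 (Eastvale, w=60) → cum 225
  km 52 (Westmoor, w=9) → cum 234
  km 71 (Midtown, w=10) → cum 244
  km 97 (Hillcrest, w=50) → cum 294
Optimal location: km 27.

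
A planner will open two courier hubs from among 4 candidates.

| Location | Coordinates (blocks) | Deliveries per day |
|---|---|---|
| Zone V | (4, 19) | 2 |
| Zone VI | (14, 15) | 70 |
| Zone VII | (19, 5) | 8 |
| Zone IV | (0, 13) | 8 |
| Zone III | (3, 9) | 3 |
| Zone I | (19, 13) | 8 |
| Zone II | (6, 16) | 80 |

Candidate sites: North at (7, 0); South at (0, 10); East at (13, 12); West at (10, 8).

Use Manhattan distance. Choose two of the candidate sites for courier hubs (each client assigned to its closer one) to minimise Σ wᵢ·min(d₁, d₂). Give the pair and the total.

{South, East}, total 1382

Evaluate every pair (each demand assigned to the nearer of the two):
  {South, East}: total = 1382
  {East, West}: total = 1480
  {North, East}: total = 1503
  {South, West}: total = 2000
  {North, West}: total = 2116
  {North, South}: total = 2664
Best pair: {South, East} with total 1382.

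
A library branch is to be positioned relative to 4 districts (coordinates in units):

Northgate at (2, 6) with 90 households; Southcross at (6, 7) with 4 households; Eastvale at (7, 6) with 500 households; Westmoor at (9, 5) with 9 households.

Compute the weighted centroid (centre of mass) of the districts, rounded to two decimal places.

(6.28, 5.99)

The minimiser of Σwᵢ‖p−pᵢ‖² is the weighted centroid p* = (Σwᵢpᵢ)/(Σwᵢ).
Σwᵢ = 603.
Σwᵢxᵢ = 90·2 + 4·6 + 500·7 + 9·9 = 3785.
Σwᵢyᵢ = 90·6 + 4·7 + 500·6 + 9·5 = 3613.
x* = 3785/603 = 6.28, y* = 3613/603 = 5.99.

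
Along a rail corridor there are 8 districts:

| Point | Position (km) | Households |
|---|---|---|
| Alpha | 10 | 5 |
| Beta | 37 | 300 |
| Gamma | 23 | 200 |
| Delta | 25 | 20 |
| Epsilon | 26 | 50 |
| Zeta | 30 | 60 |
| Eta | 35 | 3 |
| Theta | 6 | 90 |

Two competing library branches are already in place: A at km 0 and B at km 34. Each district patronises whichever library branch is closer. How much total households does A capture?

95

The indifferent point is the midpoint (0+34)/2 = 17; districts left of it (closer to A at 0) go to A, those right go to B.
  Theta at 6 (w=90) → A
  Alpha at 10 (w=5) → A
  Gamma at 23 (w=200) → B
  Delta at 25 (w=20) → B
  Epsilon at 26 (w=50) → B
  Zeta at 30 (w=60) → B
  Eta at 35 (w=3) → B
  Beta at 37 (w=300) → B
A captures 95; B captures 633.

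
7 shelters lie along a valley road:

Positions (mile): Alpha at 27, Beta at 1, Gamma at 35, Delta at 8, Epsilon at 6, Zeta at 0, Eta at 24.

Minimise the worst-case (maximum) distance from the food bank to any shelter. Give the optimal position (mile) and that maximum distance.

The 1-center on a line is the midpoint of the two extreme points: leftmost at 0, rightmost at 35.
Optimal location = (0 + 35)/2 = 17.5; maximum distance = (35 − 0)/2 = 17.5.

location 17.5, max distance 17.5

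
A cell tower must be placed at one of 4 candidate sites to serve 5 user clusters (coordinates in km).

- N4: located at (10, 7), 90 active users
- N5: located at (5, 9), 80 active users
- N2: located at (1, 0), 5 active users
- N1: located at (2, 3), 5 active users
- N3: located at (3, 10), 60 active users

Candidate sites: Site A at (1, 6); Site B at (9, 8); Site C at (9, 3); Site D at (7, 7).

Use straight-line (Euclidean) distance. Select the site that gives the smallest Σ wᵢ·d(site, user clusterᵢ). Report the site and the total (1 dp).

Total weighted distance at each candidate:
  Site A (1, 6): total = 1529.1
  Site B (9, 8): total = 936.2
  Site C (9, 3): total = 1578.9
  Site D (7, 7): total = 874.4
Minimum is at Site D with total 874.4 km.

Site D, total 874.4 km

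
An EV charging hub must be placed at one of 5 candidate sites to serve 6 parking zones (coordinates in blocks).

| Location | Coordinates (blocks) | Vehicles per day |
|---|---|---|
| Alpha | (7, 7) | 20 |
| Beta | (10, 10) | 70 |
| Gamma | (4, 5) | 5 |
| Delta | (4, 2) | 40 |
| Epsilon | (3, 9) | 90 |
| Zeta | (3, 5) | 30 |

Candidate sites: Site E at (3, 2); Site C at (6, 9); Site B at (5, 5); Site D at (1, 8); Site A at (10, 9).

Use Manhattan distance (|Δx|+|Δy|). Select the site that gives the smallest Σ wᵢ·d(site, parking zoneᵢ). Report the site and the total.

Site C, total 1280 blocks

Total weighted distance at each candidate:
  Site E (3, 2): total = 2010
  Site C (6, 9): total = 1280
  Site B (5, 5): total = 1545
  Site D (1, 8): total = 1720
  Site A (10, 9): total = 1700
Minimum is at Site C with total 1280 blocks.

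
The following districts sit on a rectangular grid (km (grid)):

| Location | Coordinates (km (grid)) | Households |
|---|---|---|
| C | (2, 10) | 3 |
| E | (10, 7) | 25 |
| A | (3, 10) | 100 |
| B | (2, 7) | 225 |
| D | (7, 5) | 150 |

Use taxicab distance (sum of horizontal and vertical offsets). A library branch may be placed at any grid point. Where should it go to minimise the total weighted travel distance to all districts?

Manhattan distance separates: Σwᵢ(|x−xᵢ|+|y−yᵢ|) = Σwᵢ|x−xᵢ| + Σwᵢ|y−yᵢ|, so x and y are optimised independently as 1-D weighted medians.
Total weight W = 503; half = 251.5.
x-coordinate, sorted with cumulative weight:
  x=2 (C, w=3) cum 3
  x=2 (B, w=225) cum 228
  x=3 (A, w=100) cum 328  ← median
  x=7 (D, w=150) cum 478
  x=10 (E, w=25) cum 503
⇒ x* = 3
y-coordinate, sorted with cumulative weight:
  y=5 (D, w=150) cum 150
  y=7 (E, w=25) cum 175
  y=7 (B, w=225) cum 400  ← median
  y=10 (C, w=3) cum 403
  y=10 (A, w=100) cum 503
⇒ y* = 7

(3, 7)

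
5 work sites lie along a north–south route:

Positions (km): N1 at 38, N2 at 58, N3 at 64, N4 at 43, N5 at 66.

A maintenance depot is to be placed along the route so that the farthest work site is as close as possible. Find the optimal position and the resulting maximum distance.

The 1-center on a line is the midpoint of the two extreme points: leftmost at 38, rightmost at 66.
Optimal location = (38 + 66)/2 = 52; maximum distance = (66 − 38)/2 = 14.

location 52, max distance 14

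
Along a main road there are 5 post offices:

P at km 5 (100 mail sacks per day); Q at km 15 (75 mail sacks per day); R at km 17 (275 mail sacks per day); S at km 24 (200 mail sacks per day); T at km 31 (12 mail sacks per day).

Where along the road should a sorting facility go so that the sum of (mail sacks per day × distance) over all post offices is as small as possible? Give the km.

For a sum of weighted absolute distances on a line, the optimum is the weighted median (not the mean). Total weight W = 662; half-weight = 331.
Sort by position and accumulate weight:
  km 5 (P, w=100) → cum 100
  km 15 (Q, w=75) → cum 175
  km 17 (R, w=275) → cum 450  ≥ 331 → median here
  km 24 (S, w=200) → cum 650
  km 31 (T, w=12) → cum 662
Optimal location: km 17.

x = 17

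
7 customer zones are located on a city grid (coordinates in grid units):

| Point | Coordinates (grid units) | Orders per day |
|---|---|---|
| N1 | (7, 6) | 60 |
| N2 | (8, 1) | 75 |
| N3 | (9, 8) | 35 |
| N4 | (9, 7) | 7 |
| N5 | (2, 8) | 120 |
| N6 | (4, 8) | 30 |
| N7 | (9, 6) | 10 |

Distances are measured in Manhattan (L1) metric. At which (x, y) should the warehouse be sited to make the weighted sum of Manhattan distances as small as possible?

Manhattan distance separates: Σwᵢ(|x−xᵢ|+|y−yᵢ|) = Σwᵢ|x−xᵢ| + Σwᵢ|y−yᵢ|, so x and y are optimised independently as 1-D weighted medians.
Total weight W = 337; half = 168.5.
x-coordinate, sorted with cumulative weight:
  x=2 (N5, w=120) cum 120
  x=4 (N6, w=30) cum 150
  x=7 (N1, w=60) cum 210  ← median
  x=8 (N2, w=75) cum 285
  x=9 (N3, w=35) cum 320
  x=9 (N4, w=7) cum 327
  x=9 (N7, w=10) cum 337
⇒ x* = 7
y-coordinate, sorted with cumulative weight:
  y=1 (N2, w=75) cum 75
  y=6 (N1, w=60) cum 135
  y=6 (N7, w=10) cum 145
  y=7 (N4, w=7) cum 152
  y=8 (N3, w=35) cum 187  ← median
  y=8 (N5, w=120) cum 307
  y=8 (N6, w=30) cum 337
⇒ y* = 8

(7, 8)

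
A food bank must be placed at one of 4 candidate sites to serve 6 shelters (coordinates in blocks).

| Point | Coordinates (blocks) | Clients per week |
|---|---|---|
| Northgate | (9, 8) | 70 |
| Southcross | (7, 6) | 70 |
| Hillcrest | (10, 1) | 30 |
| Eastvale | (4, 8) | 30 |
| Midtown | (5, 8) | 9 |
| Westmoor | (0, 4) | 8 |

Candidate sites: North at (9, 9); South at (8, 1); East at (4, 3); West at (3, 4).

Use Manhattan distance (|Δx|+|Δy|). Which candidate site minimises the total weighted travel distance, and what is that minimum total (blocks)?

North, total 1027 blocks

Total weighted distance at each candidate:
  North (9, 9): total = 1027
  South (8, 1): total = 1548
  East (4, 3): total = 1604
  West (3, 4): total = 1648
Minimum is at North with total 1027 blocks.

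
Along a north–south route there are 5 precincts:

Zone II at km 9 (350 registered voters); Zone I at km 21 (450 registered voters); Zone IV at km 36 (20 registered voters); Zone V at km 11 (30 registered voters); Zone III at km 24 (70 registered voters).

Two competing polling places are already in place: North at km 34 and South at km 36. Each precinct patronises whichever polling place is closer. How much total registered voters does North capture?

900

The indifferent point is the midpoint (34+36)/2 = 35; precincts left of it (closer to North at 34) go to North, those right go to South.
  Zone II at 9 (w=350) → North
  Zone V at 11 (w=30) → North
  Zone I at 21 (w=450) → North
  Zone III at 24 (w=70) → North
  Zone IV at 36 (w=20) → South
North captures 900; South captures 20.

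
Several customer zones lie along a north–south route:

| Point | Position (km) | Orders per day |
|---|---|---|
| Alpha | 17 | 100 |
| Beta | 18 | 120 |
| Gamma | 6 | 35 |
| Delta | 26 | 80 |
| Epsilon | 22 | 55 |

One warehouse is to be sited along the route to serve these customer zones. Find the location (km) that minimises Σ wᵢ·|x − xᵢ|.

x = 18

For a sum of weighted absolute distances on a line, the optimum is the weighted median (not the mean). Total weight W = 390; half-weight = 195.
Sort by position and accumulate weight:
  km 6 (Gamma, w=35) → cum 35
  km 17 (Alpha, w=100) → cum 135
  km 18 (Beta, w=120) → cum 255  ≥ 195 → median here
  km 22 (Epsilon, w=55) → cum 310
  km 26 (Delta, w=80) → cum 390
Optimal location: km 18.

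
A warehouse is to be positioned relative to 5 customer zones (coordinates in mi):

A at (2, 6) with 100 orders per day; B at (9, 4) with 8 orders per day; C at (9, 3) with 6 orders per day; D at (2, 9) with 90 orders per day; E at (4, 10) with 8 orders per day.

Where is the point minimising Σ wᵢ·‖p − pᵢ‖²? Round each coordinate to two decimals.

The minimiser of Σwᵢ‖p−pᵢ‖² is the weighted centroid p* = (Σwᵢpᵢ)/(Σwᵢ).
Σwᵢ = 212.
Σwᵢxᵢ = 100·2 + 8·9 + 6·9 + 90·2 + 8·4 = 538.
Σwᵢyᵢ = 100·6 + 8·4 + 6·3 + 90·9 + 8·10 = 1540.
x* = 538/212 = 2.54, y* = 1540/212 = 7.26.

(2.54, 7.26)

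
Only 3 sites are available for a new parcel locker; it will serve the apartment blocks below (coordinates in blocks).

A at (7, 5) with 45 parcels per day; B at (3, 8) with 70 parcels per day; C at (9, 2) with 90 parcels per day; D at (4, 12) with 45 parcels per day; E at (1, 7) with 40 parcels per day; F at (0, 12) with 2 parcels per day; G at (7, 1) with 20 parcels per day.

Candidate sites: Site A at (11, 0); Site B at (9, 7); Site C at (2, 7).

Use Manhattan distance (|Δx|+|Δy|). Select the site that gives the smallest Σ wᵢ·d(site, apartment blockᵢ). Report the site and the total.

Site B, total 2078 blocks

Total weighted distance at each candidate:
  Site A (11, 0): total = 3566
  Site B (9, 7): total = 2078
  Site C (2, 7): total = 2124
Minimum is at Site B with total 2078 blocks.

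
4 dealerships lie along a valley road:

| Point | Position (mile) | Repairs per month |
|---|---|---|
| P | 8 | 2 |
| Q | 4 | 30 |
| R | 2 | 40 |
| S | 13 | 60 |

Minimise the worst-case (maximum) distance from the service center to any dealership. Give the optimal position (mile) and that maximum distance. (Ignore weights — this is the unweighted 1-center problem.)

The 1-center on a line is the midpoint of the two extreme points: leftmost at 2, rightmost at 13.
Optimal location = (2 + 13)/2 = 7.5; maximum distance = (13 − 2)/2 = 5.5.

location 7.5, max distance 5.5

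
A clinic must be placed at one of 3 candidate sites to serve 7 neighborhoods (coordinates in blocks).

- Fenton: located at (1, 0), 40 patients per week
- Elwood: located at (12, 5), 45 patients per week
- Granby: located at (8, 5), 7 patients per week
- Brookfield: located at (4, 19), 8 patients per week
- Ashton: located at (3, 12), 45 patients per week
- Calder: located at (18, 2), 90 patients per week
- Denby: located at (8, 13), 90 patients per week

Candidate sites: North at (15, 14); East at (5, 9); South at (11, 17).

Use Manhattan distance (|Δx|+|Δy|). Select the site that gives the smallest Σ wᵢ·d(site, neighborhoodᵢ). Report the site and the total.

Total weighted distance at each candidate:
  North (15, 14): total = 4600
  East (5, 9): total = 3807
  South (11, 17): total = 5037
Minimum is at East with total 3807 blocks.

East, total 3807 blocks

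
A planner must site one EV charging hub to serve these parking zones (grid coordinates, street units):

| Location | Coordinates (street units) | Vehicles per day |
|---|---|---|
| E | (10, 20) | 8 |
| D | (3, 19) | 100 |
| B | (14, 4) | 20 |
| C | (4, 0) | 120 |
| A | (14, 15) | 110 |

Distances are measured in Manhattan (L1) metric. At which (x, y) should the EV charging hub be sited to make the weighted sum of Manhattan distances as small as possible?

Manhattan distance separates: Σwᵢ(|x−xᵢ|+|y−yᵢ|) = Σwᵢ|x−xᵢ| + Σwᵢ|y−yᵢ|, so x and y are optimised independently as 1-D weighted medians.
Total weight W = 358; half = 179.
x-coordinate, sorted with cumulative weight:
  x=3 (D, w=100) cum 100
  x=4 (C, w=120) cum 220  ← median
  x=10 (E, w=8) cum 228
  x=14 (B, w=20) cum 248
  x=14 (A, w=110) cum 358
⇒ x* = 4
y-coordinate, sorted with cumulative weight:
  y=0 (C, w=120) cum 120
  y=4 (B, w=20) cum 140
  y=15 (A, w=110) cum 250  ← median
  y=19 (D, w=100) cum 350
  y=20 (E, w=8) cum 358
⇒ y* = 15

(4, 15)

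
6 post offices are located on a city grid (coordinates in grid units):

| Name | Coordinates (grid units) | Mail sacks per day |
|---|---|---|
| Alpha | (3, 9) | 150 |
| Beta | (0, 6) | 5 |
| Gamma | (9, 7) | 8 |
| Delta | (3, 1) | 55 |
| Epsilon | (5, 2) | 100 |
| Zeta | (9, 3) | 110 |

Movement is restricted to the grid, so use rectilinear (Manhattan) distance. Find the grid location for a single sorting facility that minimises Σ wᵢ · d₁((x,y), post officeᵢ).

Manhattan distance separates: Σwᵢ(|x−xᵢ|+|y−yᵢ|) = Σwᵢ|x−xᵢ| + Σwᵢ|y−yᵢ|, so x and y are optimised independently as 1-D weighted medians.
Total weight W = 428; half = 214.
x-coordinate, sorted with cumulative weight:
  x=0 (Beta, w=5) cum 5
  x=3 (Alpha, w=150) cum 155
  x=3 (Delta, w=55) cum 210
  x=5 (Epsilon, w=100) cum 310  ← median
  x=9 (Gamma, w=8) cum 318
  x=9 (Zeta, w=110) cum 428
⇒ x* = 5
y-coordinate, sorted with cumulative weight:
  y=1 (Delta, w=55) cum 55
  y=2 (Epsilon, w=100) cum 155
  y=3 (Zeta, w=110) cum 265  ← median
  y=6 (Beta, w=5) cum 270
  y=7 (Gamma, w=8) cum 278
  y=9 (Alpha, w=150) cum 428
⇒ y* = 3

(5, 3)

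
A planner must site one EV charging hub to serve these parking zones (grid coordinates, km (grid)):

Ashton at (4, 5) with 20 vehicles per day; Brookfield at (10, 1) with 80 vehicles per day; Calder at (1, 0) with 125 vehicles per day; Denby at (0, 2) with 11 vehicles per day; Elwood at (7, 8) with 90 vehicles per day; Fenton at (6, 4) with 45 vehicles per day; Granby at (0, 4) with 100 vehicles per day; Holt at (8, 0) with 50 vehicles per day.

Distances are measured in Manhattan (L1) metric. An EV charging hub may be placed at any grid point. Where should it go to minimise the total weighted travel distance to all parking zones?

(6, 2)

Manhattan distance separates: Σwᵢ(|x−xᵢ|+|y−yᵢ|) = Σwᵢ|x−xᵢ| + Σwᵢ|y−yᵢ|, so x and y are optimised independently as 1-D weighted medians.
Total weight W = 521; half = 260.5.
x-coordinate, sorted with cumulative weight:
  x=0 (Denby, w=11) cum 11
  x=0 (Granby, w=100) cum 111
  x=1 (Calder, w=125) cum 236
  x=4 (Ashton, w=20) cum 256
  x=6 (Fenton, w=45) cum 301  ← median
  x=7 (Elwood, w=90) cum 391
  x=8 (Holt, w=50) cum 441
  x=10 (Brookfield, w=80) cum 521
⇒ x* = 6
y-coordinate, sorted with cumulative weight:
  y=0 (Calder, w=125) cum 125
  y=0 (Holt, w=50) cum 175
  y=1 (Brookfield, w=80) cum 255
  y=2 (Denby, w=11) cum 266  ← median
  y=4 (Fenton, w=45) cum 311
  y=4 (Granby, w=100) cum 411
  y=5 (Ashton, w=20) cum 431
  y=8 (Elwood, w=90) cum 521
⇒ y* = 2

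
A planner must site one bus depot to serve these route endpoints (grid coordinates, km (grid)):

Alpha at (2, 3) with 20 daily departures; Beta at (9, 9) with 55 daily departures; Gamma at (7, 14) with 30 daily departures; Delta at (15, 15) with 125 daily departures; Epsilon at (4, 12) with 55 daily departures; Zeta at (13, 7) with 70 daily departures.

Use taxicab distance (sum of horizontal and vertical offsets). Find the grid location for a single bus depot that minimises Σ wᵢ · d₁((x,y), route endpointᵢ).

Manhattan distance separates: Σwᵢ(|x−xᵢ|+|y−yᵢ|) = Σwᵢ|x−xᵢ| + Σwᵢ|y−yᵢ|, so x and y are optimised independently as 1-D weighted medians.
Total weight W = 355; half = 177.5.
x-coordinate, sorted with cumulative weight:
  x=2 (Alpha, w=20) cum 20
  x=4 (Epsilon, w=55) cum 75
  x=7 (Gamma, w=30) cum 105
  x=9 (Beta, w=55) cum 160
  x=13 (Zeta, w=70) cum 230  ← median
  x=15 (Delta, w=125) cum 355
⇒ x* = 13
y-coordinate, sorted with cumulative weight:
  y=3 (Alpha, w=20) cum 20
  y=7 (Zeta, w=70) cum 90
  y=9 (Beta, w=55) cum 145
  y=12 (Epsilon, w=55) cum 200  ← median
  y=14 (Gamma, w=30) cum 230
  y=15 (Delta, w=125) cum 355
⇒ y* = 12

(13, 12)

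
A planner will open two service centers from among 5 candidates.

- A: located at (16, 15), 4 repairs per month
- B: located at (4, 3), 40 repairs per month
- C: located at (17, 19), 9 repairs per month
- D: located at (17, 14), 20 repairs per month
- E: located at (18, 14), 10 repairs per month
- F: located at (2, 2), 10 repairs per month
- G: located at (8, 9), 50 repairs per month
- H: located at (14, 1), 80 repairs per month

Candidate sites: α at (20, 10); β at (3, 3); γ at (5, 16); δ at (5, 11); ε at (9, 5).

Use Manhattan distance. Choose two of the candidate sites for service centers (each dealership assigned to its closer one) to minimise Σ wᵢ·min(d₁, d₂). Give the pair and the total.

{α, ε}, total 1694

Evaluate every pair (each demand assigned to the nearer of the two):
  {α, ε}: total = 1694
  {β, ε}: total = 1816
  {γ, ε}: total = 1963
  {α, β}: total = 1994
  {β, δ}: total = 2050
  {δ, ε}: total = 2050
  {β, γ}: total = 2213
  {α, δ}: total = 2274
  {α, γ}: total = 2774
  {γ, δ}: total = 2863
Best pair: {α, ε} with total 1694.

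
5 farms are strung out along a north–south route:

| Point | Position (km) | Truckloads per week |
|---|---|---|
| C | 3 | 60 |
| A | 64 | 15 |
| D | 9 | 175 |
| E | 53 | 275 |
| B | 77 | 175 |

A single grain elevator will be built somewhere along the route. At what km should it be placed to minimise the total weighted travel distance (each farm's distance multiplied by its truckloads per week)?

For a sum of weighted absolute distances on a line, the optimum is the weighted median (not the mean). Total weight W = 700; half-weight = 350.
Sort by position and accumulate weight:
  km 3 (C, w=60) → cum 60
  km 9 (D, w=175) → cum 235
  km 53 (E, w=275) → cum 510  ≥ 350 → median here
  km 64 (A, w=15) → cum 525
  km 77 (B, w=175) → cum 700
Optimal location: km 53.

x = 53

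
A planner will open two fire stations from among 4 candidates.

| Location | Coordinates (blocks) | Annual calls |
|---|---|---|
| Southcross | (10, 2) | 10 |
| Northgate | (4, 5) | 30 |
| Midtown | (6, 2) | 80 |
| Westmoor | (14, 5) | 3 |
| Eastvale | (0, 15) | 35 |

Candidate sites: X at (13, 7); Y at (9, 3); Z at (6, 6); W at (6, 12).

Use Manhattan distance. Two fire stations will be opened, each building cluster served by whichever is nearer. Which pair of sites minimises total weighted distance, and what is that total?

{Z, W}, total 832

Evaluate every pair (each demand assigned to the nearer of the two):
  {Z, W}: total = 832
  {Y, W}: total = 886
  {Y, Z}: total = 976
  {X, Z}: total = 1024
  {X, Y}: total = 1294
  {X, W}: total = 1474
Best pair: {Z, W} with total 832.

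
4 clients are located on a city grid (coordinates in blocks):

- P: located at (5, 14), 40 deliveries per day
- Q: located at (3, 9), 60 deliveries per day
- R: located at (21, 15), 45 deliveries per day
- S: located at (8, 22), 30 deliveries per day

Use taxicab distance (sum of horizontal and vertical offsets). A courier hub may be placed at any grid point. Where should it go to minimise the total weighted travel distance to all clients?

(5, 14)

Manhattan distance separates: Σwᵢ(|x−xᵢ|+|y−yᵢ|) = Σwᵢ|x−xᵢ| + Σwᵢ|y−yᵢ|, so x and y are optimised independently as 1-D weighted medians.
Total weight W = 175; half = 87.5.
x-coordinate, sorted with cumulative weight:
  x=3 (Q, w=60) cum 60
  x=5 (P, w=40) cum 100  ← median
  x=8 (S, w=30) cum 130
  x=21 (R, w=45) cum 175
⇒ x* = 5
y-coordinate, sorted with cumulative weight:
  y=9 (Q, w=60) cum 60
  y=14 (P, w=40) cum 100  ← median
  y=15 (R, w=45) cum 145
  y=22 (S, w=30) cum 175
⇒ y* = 14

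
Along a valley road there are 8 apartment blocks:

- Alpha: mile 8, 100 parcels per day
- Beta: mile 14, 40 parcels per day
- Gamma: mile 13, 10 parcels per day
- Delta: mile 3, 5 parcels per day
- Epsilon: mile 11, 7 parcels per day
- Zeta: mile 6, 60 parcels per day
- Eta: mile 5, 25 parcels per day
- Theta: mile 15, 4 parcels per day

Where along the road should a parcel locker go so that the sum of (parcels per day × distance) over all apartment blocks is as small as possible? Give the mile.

For a sum of weighted absolute distances on a line, the optimum is the weighted median (not the mean). Total weight W = 251; half-weight = 125.5.
Sort by position and accumulate weight:
  mile 3 (Delta, w=5) → cum 5
  mile 5 (Eta, w=25) → cum 30
  mile 6 (Zeta, w=60) → cum 90
  mile 8 (Alpha, w=100) → cum 190  ≥ 125.5 → median here
  mile 11 (Epsilon, w=7) → cum 197
  mile 13 (Gamma, w=10) → cum 207
  mile 14 (Beta, w=40) → cum 247
  mile 15 (Theta, w=4) → cum 251
Optimal location: mile 8.

x = 8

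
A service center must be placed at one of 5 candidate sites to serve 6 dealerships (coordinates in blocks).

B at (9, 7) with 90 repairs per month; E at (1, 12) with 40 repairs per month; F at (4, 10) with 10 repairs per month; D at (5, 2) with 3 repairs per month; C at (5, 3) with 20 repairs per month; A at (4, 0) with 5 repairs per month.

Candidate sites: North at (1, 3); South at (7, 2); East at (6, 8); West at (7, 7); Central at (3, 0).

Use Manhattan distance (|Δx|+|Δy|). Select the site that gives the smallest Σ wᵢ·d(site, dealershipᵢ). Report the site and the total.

Total weighted distance at each candidate:
  North (1, 3): total = 1665
  South (7, 2): total = 1471
  East (6, 8): total = 951
  West (7, 7): total = 871
  Central (3, 0): total = 1957
Minimum is at West with total 871 blocks.

West, total 871 blocks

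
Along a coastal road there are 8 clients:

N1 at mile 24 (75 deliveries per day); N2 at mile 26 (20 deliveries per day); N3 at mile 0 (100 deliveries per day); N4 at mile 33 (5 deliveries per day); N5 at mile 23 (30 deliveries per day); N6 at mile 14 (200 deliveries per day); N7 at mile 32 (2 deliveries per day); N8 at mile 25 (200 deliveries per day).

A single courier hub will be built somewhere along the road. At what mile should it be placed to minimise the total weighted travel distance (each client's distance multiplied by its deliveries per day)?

x = 23

For a sum of weighted absolute distances on a line, the optimum is the weighted median (not the mean). Total weight W = 632; half-weight = 316.
Sort by position and accumulate weight:
  mile 0 (N3, w=100) → cum 100
  mile 14 (N6, w=200) → cum 300
  mile 23 (N5, w=30) → cum 330  ≥ 316 → median here
  mile 24 (N1, w=75) → cum 405
  mile 25 (N8, w=200) → cum 605
  mile 26 (N2, w=20) → cum 625
  mile 32 (N7, w=2) → cum 627
  mile 33 (N4, w=5) → cum 632
Optimal location: mile 23.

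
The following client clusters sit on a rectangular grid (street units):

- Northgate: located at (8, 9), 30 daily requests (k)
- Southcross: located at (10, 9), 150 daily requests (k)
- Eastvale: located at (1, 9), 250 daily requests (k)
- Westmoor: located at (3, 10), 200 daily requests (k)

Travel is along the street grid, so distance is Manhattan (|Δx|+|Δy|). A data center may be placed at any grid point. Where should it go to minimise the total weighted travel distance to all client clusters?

(3, 9)

Manhattan distance separates: Σwᵢ(|x−xᵢ|+|y−yᵢ|) = Σwᵢ|x−xᵢ| + Σwᵢ|y−yᵢ|, so x and y are optimised independently as 1-D weighted medians.
Total weight W = 630; half = 315.
x-coordinate, sorted with cumulative weight:
  x=1 (Eastvale, w=250) cum 250
  x=3 (Westmoor, w=200) cum 450  ← median
  x=8 (Northgate, w=30) cum 480
  x=10 (Southcross, w=150) cum 630
⇒ x* = 3
y-coordinate, sorted with cumulative weight:
  y=9 (Northgate, w=30) cum 30
  y=9 (Southcross, w=150) cum 180
  y=9 (Eastvale, w=250) cum 430  ← median
  y=10 (Westmoor, w=200) cum 630
⇒ y* = 9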